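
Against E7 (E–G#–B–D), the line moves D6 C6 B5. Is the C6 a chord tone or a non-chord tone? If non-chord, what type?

The harmony at that moment is E dominant seventh chord (E, G#, B, D); C6 is not a chord tone.
It is approached by step down from D6 and left by step down to B5.
Step in, step out in the same direction — a passing tone.

Non-chord tone — a passing tone.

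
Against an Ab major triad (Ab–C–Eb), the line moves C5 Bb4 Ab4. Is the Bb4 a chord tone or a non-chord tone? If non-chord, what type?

The harmony at that moment is Ab major triad (Ab, C, Eb); Bb4 is not a chord tone.
It is approached by step down from C5 and left by step down to Ab4.
Step in, step out in the same direction — a passing tone.

Non-chord tone — a passing tone.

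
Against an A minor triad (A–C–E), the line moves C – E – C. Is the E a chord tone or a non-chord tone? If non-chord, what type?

Chord tone (the fifth of A minor triad).

A minor triad contains A, C, E; E is the fifth, so it is a chord tone.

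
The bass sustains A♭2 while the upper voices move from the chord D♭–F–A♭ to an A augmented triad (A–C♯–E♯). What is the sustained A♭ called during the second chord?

Pedal tone (pedal point).

The harmony at that moment is A augmented triad (A, C♯, E♯); A♭2 is not a chord tone.
It is held over (the same pitch as the preceding A♭2) and then sustained as the same pitch into the next harmony.
Sustained through a change of harmony — a pedal tone.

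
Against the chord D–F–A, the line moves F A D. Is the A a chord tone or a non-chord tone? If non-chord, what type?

Chord tone (the fifth of D minor triad).

D minor triad contains D, F, A; A is the fifth, so it is a chord tone.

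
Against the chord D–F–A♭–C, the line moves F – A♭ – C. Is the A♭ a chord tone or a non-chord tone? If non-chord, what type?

D half-diminished seventh chord contains D, F, A♭, C; A♭ is the fifth, so it is a chord tone.

Chord tone (the fifth of D half-diminished seventh chord).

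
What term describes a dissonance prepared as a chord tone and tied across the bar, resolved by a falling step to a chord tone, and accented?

Approach: by preparation — the pitch is first a chord tone, then held (tied or repeated) while the harmony changes under it. Departure: down by step. Metric position: strong.
A prepared dissonance that resolves downward by step — a suspension. (The same figure resolving upward would be a retardation.)

Suspension.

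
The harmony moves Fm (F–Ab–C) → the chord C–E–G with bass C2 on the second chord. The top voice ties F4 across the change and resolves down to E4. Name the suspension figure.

4–3 suspension.

At the second chord the bass is C2. The suspended F4 lies a fourth above the bass; after resolving down by step to E4, the interval above the bass becomes a third.
Suspension figures are named by those two intervals: 4–3.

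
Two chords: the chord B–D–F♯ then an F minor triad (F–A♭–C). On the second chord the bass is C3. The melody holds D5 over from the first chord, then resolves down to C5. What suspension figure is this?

9–8 suspension.

At the second chord the bass is C3. The suspended D5 lies a ninth above the bass; after resolving down by step to C5, the interval above the bass becomes an octave.
Suspension figures are named by those two intervals: 9–8.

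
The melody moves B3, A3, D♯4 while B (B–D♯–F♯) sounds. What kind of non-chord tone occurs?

The harmony at that moment is B major triad (B, D♯, F♯); A3 is not a chord tone.
It is approached by step down from B3 and left by leap up to D♯4.
Step in, leap out — an escape tone.

A3 is an escape tone.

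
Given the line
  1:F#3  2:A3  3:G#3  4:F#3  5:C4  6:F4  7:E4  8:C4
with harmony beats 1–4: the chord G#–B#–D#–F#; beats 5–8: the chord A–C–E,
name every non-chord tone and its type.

A3 (beat 2) — appoggiatura; F4 (beat 6) — appoggiatura.

The harmony at that moment is G# dominant seventh chord (G#, B#, D#, F#); A3 is not a chord tone.
It is approached by leap up from F#3 and left by step down to G#3.
Leap in, step out — an appoggiatura.
The harmony at that moment is A minor triad (A, C, E); F4 is not a chord tone.
It is approached by leap up from C4 and left by step down to E4.
Leap in, step out — an appoggiatura.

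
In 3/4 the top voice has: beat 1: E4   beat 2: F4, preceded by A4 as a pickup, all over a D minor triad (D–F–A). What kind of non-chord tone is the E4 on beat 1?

The harmony at that moment is D minor triad (D, F, A); E4 is not a chord tone.
It is approached by leap down from A4 and left by step up to F4.
Leap in, step out, metrically accented — an appoggiatura.

Appoggiatura.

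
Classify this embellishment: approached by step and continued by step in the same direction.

Passing tone.

Approach: by step. Departure: by step, continuing in the same direction.
Stepwise on both sides with no change of direction means the note fills in the space between two different chord tones — a passing tone. (Had it turned back to its starting note it would be a neighbor tone instead.)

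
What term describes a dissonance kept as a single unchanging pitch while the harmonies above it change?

Pedal tone.

Approach: none. Departure: none — a single pitch is sustained while the chords change around it, passing through harmonies that do not contain it.
No melodic motion at all; the dissonance is created entirely by the moving harmonies against the stationary note — a pedal tone (pedal point).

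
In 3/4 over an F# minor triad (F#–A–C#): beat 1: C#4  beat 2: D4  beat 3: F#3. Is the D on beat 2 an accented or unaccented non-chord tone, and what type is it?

The harmony at that moment is F# minor triad (F#, A, C#); D4 is not a chord tone.
It is approached by step up from C#4 and left by leap down to F#3.
Step in, leap out — an escape tone.
It falls on a weak beat, so it is unaccented.

Unaccented escape tone.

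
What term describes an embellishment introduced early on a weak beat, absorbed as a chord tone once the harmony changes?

Approach: ahead of the chord change (typically by step), so it is dissonant against the current harmony. Departure: none — the same pitch is restated or held and is a chord tone of the new harmony.
Dissonant first, consonant once the harmony catches up: the note simply arrives early — an anticipation. (The reverse timing, consonant first and dissonant after the change, would be a suspension or retardation.)

Anticipation.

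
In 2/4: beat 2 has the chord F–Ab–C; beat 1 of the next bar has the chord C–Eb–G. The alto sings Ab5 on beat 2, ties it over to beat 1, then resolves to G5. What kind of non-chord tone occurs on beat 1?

Suspension.

The harmony at that moment is C minor triad (C, Eb, G); Ab5 is not a chord tone.
It is held over (the same pitch as the preceding Ab5) and left by step down to G5.
Held over from the previous chord and resolving down by step — a suspension.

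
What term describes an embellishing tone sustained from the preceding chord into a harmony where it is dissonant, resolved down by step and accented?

Suspension.

Approach: by preparation — the pitch is first a chord tone, then held (tied or repeated) while the harmony changes under it. Departure: down by step. Metric position: strong.
A prepared dissonance that resolves downward by step — a suspension. (The same figure resolving upward would be a retardation.)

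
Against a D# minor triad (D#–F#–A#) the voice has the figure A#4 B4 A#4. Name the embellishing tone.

B4 is a neighbor tone.

The harmony at that moment is D# minor triad (D#, F#, A#); B4 is not a chord tone.
It is approached by step up from A#4 and left by step down to A#4.
Step away and step back to the same note — a neighbor tone (upper neighbor).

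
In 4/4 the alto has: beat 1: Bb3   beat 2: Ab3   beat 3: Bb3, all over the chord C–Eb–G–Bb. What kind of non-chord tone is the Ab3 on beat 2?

The harmony at that moment is C minor seventh chord (C, Eb, G, Bb); Ab3 is not a chord tone.
It is approached by step down from Bb3 and left by step up to Bb3.
Step away and step back to the same note — a neighbor tone (lower neighbor).

Lower neighbor tone.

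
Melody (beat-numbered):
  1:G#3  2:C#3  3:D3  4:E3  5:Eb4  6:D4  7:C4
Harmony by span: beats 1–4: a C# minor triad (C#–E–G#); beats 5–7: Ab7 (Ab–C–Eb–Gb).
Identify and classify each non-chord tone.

D3 (beat 3) — passing tone; D4 (beat 6) — passing tone.

The harmony at that moment is C# minor triad (C#, E, G#); D3 is not a chord tone.
It is approached by step up from C#3 and left by step up to E3.
Step in, step out in the same direction — a passing tone.
The harmony at that moment is Ab dominant seventh chord (Ab, C, Eb, Gb); D4 is not a chord tone.
It is approached by step down from Eb4 and left by step down to C4.
Step in, step out in the same direction — a passing tone.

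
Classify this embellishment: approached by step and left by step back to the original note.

Approach: by step. Departure: by step in the opposite direction, back to the starting pitch.
Stepwise on both sides but reversing to return to the same chord tone — a neighbor tone. (Had it continued onward in the same direction it would be a passing tone instead.)

Neighbor tone.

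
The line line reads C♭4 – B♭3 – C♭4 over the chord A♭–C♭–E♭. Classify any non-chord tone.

B♭3 is a neighbor tone.

The harmony at that moment is A♭ minor triad (A♭, C♭, E♭); B♭3 is not a chord tone.
It is approached by step down from C♭4 and left by step up to C♭4.
Step away and step back to the same note — a neighbor tone (lower neighbor).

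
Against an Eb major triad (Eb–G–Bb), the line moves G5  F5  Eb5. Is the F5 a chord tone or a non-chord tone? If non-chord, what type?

Non-chord tone — a passing tone.

The harmony at that moment is Eb major triad (Eb, G, Bb); F5 is not a chord tone.
It is approached by step down from G5 and left by step down to Eb5.
Step in, step out in the same direction — a passing tone.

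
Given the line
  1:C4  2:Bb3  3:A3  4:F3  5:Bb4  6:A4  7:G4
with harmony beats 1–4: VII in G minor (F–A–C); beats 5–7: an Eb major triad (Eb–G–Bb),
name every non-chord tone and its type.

The harmony at that moment is F major triad (F, A, C); Bb3 is not a chord tone.
It is approached by step down from C4 and left by step down to A3.
Step in, step out in the same direction — a passing tone.
The harmony at that moment is Eb major triad (Eb, G, Bb); A4 is not a chord tone.
It is approached by step down from Bb4 and left by step down to G4.
Step in, step out in the same direction — a passing tone.

Bb3 (beat 2) — passing tone; A4 (beat 6) — passing tone.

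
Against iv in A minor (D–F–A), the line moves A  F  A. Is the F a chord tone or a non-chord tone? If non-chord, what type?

Chord tone (the third of D minor triad).

D minor triad contains D, F, A; F is the third, so it is a chord tone.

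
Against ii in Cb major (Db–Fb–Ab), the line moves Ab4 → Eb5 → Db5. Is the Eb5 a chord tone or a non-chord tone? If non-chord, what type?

The harmony at that moment is Db minor triad (Db, Fb, Ab); Eb5 is not a chord tone.
It is approached by leap up from Ab4 and left by step down to Db5.
Leap in, step out — an appoggiatura.

Non-chord tone — an appoggiatura.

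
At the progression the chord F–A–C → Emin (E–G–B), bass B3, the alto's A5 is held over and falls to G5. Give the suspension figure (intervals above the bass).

7–6 suspension.

At the second chord the bass is B3. The suspended A5 lies a seventh above the bass; after resolving down by step to G5, the interval above the bass becomes a sixth.
Suspension figures are named by those two intervals: 7–6.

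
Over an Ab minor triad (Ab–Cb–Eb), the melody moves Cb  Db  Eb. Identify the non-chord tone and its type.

The harmony at that moment is Ab minor triad (Ab, Cb, Eb); Db is not a chord tone.
It is approached by step up from Cb and left by step up to Eb.
Step in, step out in the same direction — a passing tone.

Db is a passing tone.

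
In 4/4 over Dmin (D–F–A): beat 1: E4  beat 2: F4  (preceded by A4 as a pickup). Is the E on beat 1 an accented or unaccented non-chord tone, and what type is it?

The harmony at that moment is D minor triad (D, F, A); E4 is not a chord tone.
It is approached by leap down from A4 and left by step up to F4.
Leap in, step out — an appoggiatura.
It falls on the downbeat, so it is accented.

Accented appoggiatura.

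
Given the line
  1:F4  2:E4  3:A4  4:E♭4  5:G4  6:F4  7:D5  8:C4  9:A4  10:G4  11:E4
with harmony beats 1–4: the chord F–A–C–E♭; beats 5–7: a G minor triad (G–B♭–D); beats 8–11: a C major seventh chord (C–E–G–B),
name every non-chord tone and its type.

The harmony at that moment is F dominant seventh chord (F, A, C, E♭); E4 is not a chord tone.
It is approached by step down from F4 and left by leap up to A4.
Step in, leap out — an escape tone.
The harmony at that moment is G minor triad (G, B♭, D); F4 is not a chord tone.
It is approached by step down from G4 and left by leap up to D5.
Step in, leap out — an escape tone.
The harmony at that moment is C major seventh chord (C, E, G, B); A4 is not a chord tone.
It is approached by leap up from C4 and left by step down to G4.
Leap in, step out — an appoggiatura.

E4 (beat 2) — escape tone; F4 (beat 6) — escape tone; A4 (beat 9) — appoggiatura.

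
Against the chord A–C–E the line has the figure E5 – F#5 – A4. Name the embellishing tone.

The harmony at that moment is A minor triad (A, C, E); F#5 is not a chord tone.
It is approached by step up from E5 and left by leap down to A4.
Step in, leap out — an escape tone.

F#5 is an escape tone.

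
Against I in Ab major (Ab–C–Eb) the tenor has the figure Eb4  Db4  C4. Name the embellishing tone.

The harmony at that moment is Ab major triad (Ab, C, Eb); Db4 is not a chord tone.
It is approached by step down from Eb4 and left by step down to C4.
Step in, step out in the same direction — a passing tone.

Db4 is a passing tone.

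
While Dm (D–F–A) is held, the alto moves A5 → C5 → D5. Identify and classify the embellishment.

The harmony at that moment is D minor triad (D, F, A); C5 is not a chord tone.
It is approached by leap down from A5 and left by step up to D5.
Leap in, step out — an appoggiatura.

C5 is an appoggiatura.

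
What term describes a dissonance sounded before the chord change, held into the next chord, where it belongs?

Anticipation.

Approach: ahead of the chord change (typically by step), so it is dissonant against the current harmony. Departure: none — the same pitch is restated or held and is a chord tone of the new harmony.
Dissonant first, consonant once the harmony catches up: the note simply arrives early — an anticipation. (The reverse timing, consonant first and dissonant after the change, would be a suspension or retardation.)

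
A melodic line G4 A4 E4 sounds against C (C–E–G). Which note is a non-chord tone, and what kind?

A4 is an escape tone.

The harmony at that moment is C major triad (C, E, G); A4 is not a chord tone.
It is approached by step up from G4 and left by leap down to E4.
Step in, leap out — an escape tone.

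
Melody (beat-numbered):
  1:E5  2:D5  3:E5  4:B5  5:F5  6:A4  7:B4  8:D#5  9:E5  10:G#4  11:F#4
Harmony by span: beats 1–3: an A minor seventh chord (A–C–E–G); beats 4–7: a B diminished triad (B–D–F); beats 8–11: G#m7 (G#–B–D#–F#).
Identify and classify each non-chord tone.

The harmony at that moment is A minor seventh chord (A, C, E, G); D5 is not a chord tone.
It is approached by step down from E5 and left by step up to E5.
Step away and step back to the same note — a neighbor tone (lower neighbor).
The harmony at that moment is B diminished triad (B, D, F); A4 is not a chord tone.
It is approached by leap down from F5 and left by step up to B4.
Leap in, step out — an appoggiatura.
The harmony at that moment is G# minor seventh chord (G#, B, D#, F#); E5 is not a chord tone.
It is approached by step up from D#5 and left by leap down to G#4.
Step in, leap out — an escape tone.

D5 (beat 2) — neighbor tone; A4 (beat 6) — appoggiatura; E5 (beat 9) — escape tone.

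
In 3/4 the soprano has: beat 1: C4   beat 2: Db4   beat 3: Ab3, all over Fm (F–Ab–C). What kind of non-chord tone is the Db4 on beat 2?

Escape tone.

The harmony at that moment is F minor triad (F, Ab, C); Db4 is not a chord tone.
It is approached by step up from C4 and left by leap down to Ab3.
Step in, leap out, on a weak beat — an escape tone.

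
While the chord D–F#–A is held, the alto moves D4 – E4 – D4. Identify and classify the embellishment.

The harmony at that moment is D major triad (D, F#, A); E4 is not a chord tone.
It is approached by step up from D4 and left by step down to D4.
Step away and step back to the same note — a neighbor tone (upper neighbor).

E4 is a neighbor tone.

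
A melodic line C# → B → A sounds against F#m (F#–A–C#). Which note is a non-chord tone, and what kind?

B is a passing tone.

The harmony at that moment is F# minor triad (F#, A, C#); B is not a chord tone.
It is approached by step down from C# and left by step down to A.
Step in, step out in the same direction — a passing tone.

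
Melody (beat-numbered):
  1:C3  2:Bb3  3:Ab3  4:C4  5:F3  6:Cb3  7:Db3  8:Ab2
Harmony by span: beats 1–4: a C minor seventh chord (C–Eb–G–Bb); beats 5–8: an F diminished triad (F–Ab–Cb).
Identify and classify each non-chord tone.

The harmony at that moment is C minor seventh chord (C, Eb, G, Bb); Ab3 is not a chord tone.
It is approached by step down from Bb3 and left by leap up to C4.
Step in, leap out — an escape tone.
The harmony at that moment is F diminished triad (F, Ab, Cb); Db3 is not a chord tone.
It is approached by step up from Cb3 and left by leap down to Ab2.
Step in, leap out — an escape tone.

Ab3 (beat 3) — escape tone; Db3 (beat 7) — escape tone.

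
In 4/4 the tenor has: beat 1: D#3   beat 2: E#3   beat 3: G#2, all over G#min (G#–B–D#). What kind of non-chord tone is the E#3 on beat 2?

Escape tone.

The harmony at that moment is G# minor triad (G#, B, D#); E#3 is not a chord tone.
It is approached by step up from D#3 and left by leap down to G#2.
Step in, leap out, on a weak beat — an escape tone.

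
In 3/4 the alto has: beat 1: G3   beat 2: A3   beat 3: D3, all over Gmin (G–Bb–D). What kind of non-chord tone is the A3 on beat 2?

The harmony at that moment is G minor triad (G, Bb, D); A3 is not a chord tone.
It is approached by step up from G3 and left by leap down to D3.
Step in, leap out, on a weak beat — an escape tone.

Escape tone.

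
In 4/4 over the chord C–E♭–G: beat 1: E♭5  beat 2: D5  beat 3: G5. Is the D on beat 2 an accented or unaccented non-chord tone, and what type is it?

Unaccented escape tone.

The harmony at that moment is C minor triad (C, E♭, G); D5 is not a chord tone.
It is approached by step down from E♭5 and left by leap up to G5.
Step in, leap out — an escape tone.
It falls on a weak beat, so it is unaccented.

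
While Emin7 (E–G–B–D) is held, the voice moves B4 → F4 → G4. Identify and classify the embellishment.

The harmony at that moment is E minor seventh chord (E, G, B, D); F4 is not a chord tone.
It is approached by leap down from B4 and left by step up to G4.
Leap in, step out — an appoggiatura.

F4 is an appoggiatura.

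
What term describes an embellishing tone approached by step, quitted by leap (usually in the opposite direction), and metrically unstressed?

Approach: by step. Departure: by leap. Metric position: weak.
Step in, leap out, from a weak position — an escape tone (échappée). (It is the mirror image of the appoggiatura, which leaps in and steps out on a strong beat.)

Escape tone.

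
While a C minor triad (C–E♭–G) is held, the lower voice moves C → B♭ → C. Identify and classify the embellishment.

The harmony at that moment is C minor triad (C, E♭, G); B♭ is not a chord tone.
It is approached by step down from C and left by step up to C.
Step away and step back to the same note — a neighbor tone (lower neighbor).

B♭ is a neighbor tone.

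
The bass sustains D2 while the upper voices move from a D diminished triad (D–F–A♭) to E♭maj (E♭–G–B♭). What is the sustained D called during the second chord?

Pedal tone (pedal point).

The harmony at that moment is E♭ major triad (E♭, G, B♭); D2 is not a chord tone.
It is held over (the same pitch as the preceding D2) and then sustained as the same pitch into the next harmony.
Sustained through a change of harmony — a pedal tone.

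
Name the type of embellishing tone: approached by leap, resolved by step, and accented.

Approach: by leap. Departure: by step. Metric position: strong.
Leap in, step out, in a metrically strong position — an appoggiatura. (It is the mirror image of the escape tone, which steps in and leaps out from a weak position.)

Appoggiatura.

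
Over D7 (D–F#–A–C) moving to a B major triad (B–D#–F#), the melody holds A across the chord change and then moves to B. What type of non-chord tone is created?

The harmony at that moment is B major triad (B, D#, F#); A is not a chord tone.
It is held over (the same pitch as the preceding A) and left by step up to B.
Held over from the previous chord and resolving up by step — a retardation.

A is a retardation.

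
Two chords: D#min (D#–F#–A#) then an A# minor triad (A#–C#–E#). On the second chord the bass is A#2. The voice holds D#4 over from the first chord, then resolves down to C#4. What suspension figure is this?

4–3 suspension.

At the second chord the bass is A#2. The suspended D#4 lies a fourth above the bass; after resolving down by step to C#4, the interval above the bass becomes a third.
Suspension figures are named by those two intervals: 4–3.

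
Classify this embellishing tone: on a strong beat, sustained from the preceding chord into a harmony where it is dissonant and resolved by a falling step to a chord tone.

Suspension.

Approach: by preparation — the pitch is first a chord tone, then held (tied or repeated) while the harmony changes under it. Departure: down by step. Metric position: strong.
A prepared dissonance that resolves downward by step — a suspension. (The same figure resolving upward would be a retardation.)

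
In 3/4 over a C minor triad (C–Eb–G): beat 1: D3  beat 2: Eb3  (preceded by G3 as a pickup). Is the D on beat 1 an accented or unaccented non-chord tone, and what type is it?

Accented appoggiatura.

The harmony at that moment is C minor triad (C, Eb, G); D3 is not a chord tone.
It is approached by leap down from G3 and left by step up to Eb3.
Leap in, step out — an appoggiatura.
It falls on the downbeat, so it is accented.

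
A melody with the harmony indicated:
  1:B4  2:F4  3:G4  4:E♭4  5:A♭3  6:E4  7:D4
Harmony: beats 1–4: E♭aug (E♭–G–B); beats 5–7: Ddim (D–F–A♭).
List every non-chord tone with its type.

F4 (beat 2) — appoggiatura; E4 (beat 6) — appoggiatura.

The harmony at that moment is E♭ augmented triad (E♭, G, B); F4 is not a chord tone.
It is approached by leap down from B4 and left by step up to G4.
Leap in, step out — an appoggiatura.
The harmony at that moment is D diminished triad (D, F, A♭); E4 is not a chord tone.
It is approached by leap up from A♭3 and left by step down to D4.
Leap in, step out — an appoggiatura.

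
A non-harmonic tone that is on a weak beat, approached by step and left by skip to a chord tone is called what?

Approach: by step. Departure: by leap. Metric position: weak.
Step in, leap out, from a weak position — an escape tone (échappée). (It is the mirror image of the appoggiatura, which leaps in and steps out on a strong beat.)

Escape tone.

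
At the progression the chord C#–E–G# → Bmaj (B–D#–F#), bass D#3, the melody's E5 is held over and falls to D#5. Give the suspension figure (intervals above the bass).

At the second chord the bass is D#3. The suspended E5 lies a ninth above the bass; after resolving down by step to D#5, the interval above the bass becomes an octave.
Suspension figures are named by those two intervals: 9–8.

9–8 suspension.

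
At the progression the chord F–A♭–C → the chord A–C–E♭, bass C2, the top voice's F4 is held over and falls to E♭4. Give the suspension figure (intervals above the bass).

At the second chord the bass is C2. The suspended F4 lies a fourth above the bass; after resolving down by step to E♭4, the interval above the bass becomes a third.
Suspension figures are named by those two intervals: 4–3.

4–3 suspension.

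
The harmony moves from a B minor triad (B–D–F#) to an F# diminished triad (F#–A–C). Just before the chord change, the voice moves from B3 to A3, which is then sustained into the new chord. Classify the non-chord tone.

The harmony at that moment is B minor triad (B, D, F#); A3 is not a chord tone.
It is approached by step down from B3 and then sustained as the same pitch into the next harmony.
Arriving early and becoming a chord tone when the harmony changes — an anticipation.

A3 is an anticipation.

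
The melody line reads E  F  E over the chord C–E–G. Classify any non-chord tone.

F is a neighbor tone.

The harmony at that moment is C major triad (C, E, G); F is not a chord tone.
It is approached by step up from E and left by step down to E.
Step away and step back to the same note — a neighbor tone (upper neighbor).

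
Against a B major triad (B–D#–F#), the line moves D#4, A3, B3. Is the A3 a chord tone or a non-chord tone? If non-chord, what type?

Non-chord tone — an appoggiatura.

The harmony at that moment is B major triad (B, D#, F#); A3 is not a chord tone.
It is approached by leap down from D#4 and left by step up to B3.
Leap in, step out — an appoggiatura.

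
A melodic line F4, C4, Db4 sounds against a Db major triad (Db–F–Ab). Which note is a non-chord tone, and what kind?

The harmony at that moment is Db major triad (Db, F, Ab); C4 is not a chord tone.
It is approached by leap down from F4 and left by step up to Db4.
Leap in, step out — an appoggiatura.

C4 is an appoggiatura.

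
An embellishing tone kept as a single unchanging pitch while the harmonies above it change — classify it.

Approach: none. Departure: none — a single pitch is sustained while the chords change around it, passing through harmonies that do not contain it.
No melodic motion at all; the dissonance is created entirely by the moving harmonies against the stationary note — a pedal tone (pedal point).

Pedal tone.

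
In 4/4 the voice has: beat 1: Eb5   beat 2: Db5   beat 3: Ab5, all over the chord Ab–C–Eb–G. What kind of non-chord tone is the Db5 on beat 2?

Escape tone.

The harmony at that moment is Ab major seventh chord (Ab, C, Eb, G); Db5 is not a chord tone.
It is approached by step down from Eb5 and left by leap up to Ab5.
Step in, leap out, on a weak beat — an escape tone.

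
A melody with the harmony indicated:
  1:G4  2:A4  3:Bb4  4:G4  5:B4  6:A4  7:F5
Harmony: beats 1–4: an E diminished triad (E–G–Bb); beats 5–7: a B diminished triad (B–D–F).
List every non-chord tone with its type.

A4 (beat 2) — passing tone; A4 (beat 6) — escape tone.

The harmony at that moment is E diminished triad (E, G, Bb); A4 is not a chord tone.
It is approached by step up from G4 and left by step up to Bb4.
Step in, step out in the same direction — a passing tone.
The harmony at that moment is B diminished triad (B, D, F); A4 is not a chord tone.
It is approached by step down from B4 and left by leap up to F5.
Step in, leap out — an escape tone.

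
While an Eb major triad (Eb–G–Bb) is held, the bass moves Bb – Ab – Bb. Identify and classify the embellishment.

Ab is a neighbor tone.

The harmony at that moment is Eb major triad (Eb, G, Bb); Ab is not a chord tone.
It is approached by step down from Bb and left by step up to Bb.
Step away and step back to the same note — a neighbor tone (lower neighbor).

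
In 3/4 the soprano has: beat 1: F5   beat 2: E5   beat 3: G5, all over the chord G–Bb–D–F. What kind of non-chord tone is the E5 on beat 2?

The harmony at that moment is G minor seventh chord (G, Bb, D, F); E5 is not a chord tone.
It is approached by step down from F5 and left by leap up to G5.
Step in, leap out, on a weak beat — an escape tone.

Escape tone.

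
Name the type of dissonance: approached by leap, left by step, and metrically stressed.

Approach: by leap. Departure: by step. Metric position: strong.
Leap in, step out, in a metrically strong position — an appoggiatura. (It is the mirror image of the escape tone, which steps in and leaps out from a weak position.)

Appoggiatura.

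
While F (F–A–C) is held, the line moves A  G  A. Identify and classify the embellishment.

The harmony at that moment is F major triad (F, A, C); G is not a chord tone.
It is approached by step down from A and left by step up to A.
Step away and step back to the same note — a neighbor tone (lower neighbor).

G is a neighbor tone.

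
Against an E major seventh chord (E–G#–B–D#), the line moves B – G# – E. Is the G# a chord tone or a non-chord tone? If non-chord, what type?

E major seventh chord contains E, G#, B, D#; G# is the third, so it is a chord tone.

Chord tone (the third of E major seventh chord).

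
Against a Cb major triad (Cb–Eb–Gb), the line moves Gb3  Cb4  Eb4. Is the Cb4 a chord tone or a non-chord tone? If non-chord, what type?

Chord tone (the root of Cb major triad).

Cb major triad contains Cb, Eb, Gb; Cb is the root, so it is a chord tone.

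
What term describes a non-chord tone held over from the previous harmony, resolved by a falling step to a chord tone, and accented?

Suspension.

Approach: by preparation — the pitch is first a chord tone, then held (tied or repeated) while the harmony changes under it. Departure: down by step. Metric position: strong.
A prepared dissonance that resolves downward by step — a suspension. (The same figure resolving upward would be a retardation.)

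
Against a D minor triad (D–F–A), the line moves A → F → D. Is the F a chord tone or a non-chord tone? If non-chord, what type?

D minor triad contains D, F, A; F is the third, so it is a chord tone.

Chord tone (the third of D minor triad).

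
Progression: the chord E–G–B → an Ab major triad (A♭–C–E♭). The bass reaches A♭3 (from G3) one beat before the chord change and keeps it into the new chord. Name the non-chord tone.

A♭3 is an anticipation.

The harmony at that moment is E minor triad (E, G, B); A♭3 is not a chord tone.
It is approached by step up from G3 and then sustained as the same pitch into the next harmony.
Arriving early and becoming a chord tone when the harmony changes — an anticipation.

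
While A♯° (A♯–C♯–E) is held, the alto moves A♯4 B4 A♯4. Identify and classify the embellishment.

B4 is a neighbor tone.

The harmony at that moment is A♯ diminished triad (A♯, C♯, E); B4 is not a chord tone.
It is approached by step up from A♯4 and left by step down to A♯4.
Step away and step back to the same note — a neighbor tone (upper neighbor).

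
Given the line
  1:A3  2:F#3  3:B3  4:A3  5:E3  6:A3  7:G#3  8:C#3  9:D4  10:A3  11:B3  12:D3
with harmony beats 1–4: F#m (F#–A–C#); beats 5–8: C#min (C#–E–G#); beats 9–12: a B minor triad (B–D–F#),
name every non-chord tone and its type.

The harmony at that moment is F# minor triad (F#, A, C#); B3 is not a chord tone.
It is approached by leap up from F#3 and left by step down to A3.
Leap in, step out — an appoggiatura.
The harmony at that moment is C# minor triad (C#, E, G#); A3 is not a chord tone.
It is approached by leap up from E3 and left by step down to G#3.
Leap in, step out — an appoggiatura.
The harmony at that moment is B minor triad (B, D, F#); A3 is not a chord tone.
It is approached by leap down from D4 and left by step up to B3.
Leap in, step out — an appoggiatura.

B3 (beat 3) — appoggiatura; A3 (beat 6) — appoggiatura; A3 (beat 10) — appoggiatura.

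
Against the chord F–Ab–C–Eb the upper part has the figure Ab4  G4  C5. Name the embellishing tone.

The harmony at that moment is F minor seventh chord (F, Ab, C, Eb); G4 is not a chord tone.
It is approached by step down from Ab4 and left by leap up to C5.
Step in, leap out — an escape tone.

G4 is an escape tone.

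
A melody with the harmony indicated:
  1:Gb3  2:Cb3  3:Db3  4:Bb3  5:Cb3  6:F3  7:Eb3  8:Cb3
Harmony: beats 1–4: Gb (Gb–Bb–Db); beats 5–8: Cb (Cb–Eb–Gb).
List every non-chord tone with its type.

The harmony at that moment is Gb major triad (Gb, Bb, Db); Cb3 is not a chord tone.
It is approached by leap down from Gb3 and left by step up to Db3.
Leap in, step out — an appoggiatura.
The harmony at that moment is Cb major triad (Cb, Eb, Gb); F3 is not a chord tone.
It is approached by leap up from Cb3 and left by step down to Eb3.
Leap in, step out — an appoggiatura.

Cb3 (beat 2) — appoggiatura; F3 (beat 6) — appoggiatura.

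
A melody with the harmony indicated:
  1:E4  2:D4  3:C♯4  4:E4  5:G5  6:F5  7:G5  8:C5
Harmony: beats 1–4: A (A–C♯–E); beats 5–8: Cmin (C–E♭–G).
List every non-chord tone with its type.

The harmony at that moment is A major triad (A, C♯, E); D4 is not a chord tone.
It is approached by step down from E4 and left by step down to C♯4.
Step in, step out in the same direction — a passing tone.
The harmony at that moment is C minor triad (C, E♭, G); F5 is not a chord tone.
It is approached by step down from G5 and left by step up to G5.
Step away and step back to the same note — a neighbor tone (lower neighbor).

D4 (beat 2) — passing tone; F5 (beat 6) — neighbor tone.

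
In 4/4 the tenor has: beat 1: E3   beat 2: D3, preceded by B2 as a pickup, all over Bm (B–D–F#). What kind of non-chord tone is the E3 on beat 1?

The harmony at that moment is B minor triad (B, D, F#); E3 is not a chord tone.
It is approached by leap up from B2 and left by step down to D3.
Leap in, step out, metrically accented — an appoggiatura.

Appoggiatura.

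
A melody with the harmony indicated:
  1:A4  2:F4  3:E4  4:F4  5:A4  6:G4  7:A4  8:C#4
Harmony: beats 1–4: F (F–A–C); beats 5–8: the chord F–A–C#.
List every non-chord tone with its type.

The harmony at that moment is F major triad (F, A, C); E4 is not a chord tone.
It is approached by step down from F4 and left by step up to F4.
Step away and step back to the same note — a neighbor tone (lower neighbor).
The harmony at that moment is F augmented triad (F, A, C#); G4 is not a chord tone.
It is approached by step down from A4 and left by step up to A4.
Step away and step back to the same note — a neighbor tone (lower neighbor).

E4 (beat 3) — neighbor tone; G4 (beat 6) — neighbor tone.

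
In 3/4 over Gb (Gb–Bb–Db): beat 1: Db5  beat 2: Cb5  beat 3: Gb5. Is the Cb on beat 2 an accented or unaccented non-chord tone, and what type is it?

Unaccented escape tone.

The harmony at that moment is Gb major triad (Gb, Bb, Db); Cb5 is not a chord tone.
It is approached by step down from Db5 and left by leap up to Gb5.
Step in, leap out — an escape tone.
It falls on a weak beat, so it is unaccented.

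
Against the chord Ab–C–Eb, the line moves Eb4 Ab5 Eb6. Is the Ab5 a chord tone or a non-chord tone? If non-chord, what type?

Ab major triad contains Ab, C, Eb; Ab is the root, so it is a chord tone.

Chord tone (the root of Ab major triad).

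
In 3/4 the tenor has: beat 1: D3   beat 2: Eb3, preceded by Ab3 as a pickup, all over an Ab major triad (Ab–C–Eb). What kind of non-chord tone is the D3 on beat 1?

Appoggiatura.

The harmony at that moment is Ab major triad (Ab, C, Eb); D3 is not a chord tone.
It is approached by leap down from Ab3 and left by step up to Eb3.
Leap in, step out, metrically accented — an appoggiatura.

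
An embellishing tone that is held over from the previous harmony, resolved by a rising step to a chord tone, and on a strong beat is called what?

Retardation.

Approach: by preparation — the pitch is first a chord tone, then held (tied or repeated) while the harmony changes under it. Departure: up by step. Metric position: strong.
A prepared dissonance that resolves upward by step — a retardation. (The same figure resolving downward would be a suspension.)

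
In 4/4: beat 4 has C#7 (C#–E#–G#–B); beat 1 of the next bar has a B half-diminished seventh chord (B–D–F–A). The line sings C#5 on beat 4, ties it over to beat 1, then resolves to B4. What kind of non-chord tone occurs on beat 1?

The harmony at that moment is B half-diminished seventh chord (B, D, F, A); C#5 is not a chord tone.
It is held over (the same pitch as the preceding C#5) and left by step down to B4.
Held over from the previous chord and resolving down by step — a suspension.

Suspension.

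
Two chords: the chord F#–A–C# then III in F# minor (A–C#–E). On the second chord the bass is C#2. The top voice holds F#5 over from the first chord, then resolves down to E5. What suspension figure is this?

At the second chord the bass is C#2. The suspended F#5 lies a fourth above the bass; after resolving down by step to E5, the interval above the bass becomes a third.
Suspension figures are named by those two intervals: 4–3.

4–3 suspension.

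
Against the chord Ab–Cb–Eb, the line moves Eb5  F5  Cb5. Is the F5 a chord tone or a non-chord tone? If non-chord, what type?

The harmony at that moment is Ab minor triad (Ab, Cb, Eb); F5 is not a chord tone.
It is approached by step up from Eb5 and left by leap down to Cb5.
Step in, leap out — an escape tone.

Non-chord tone — an escape tone.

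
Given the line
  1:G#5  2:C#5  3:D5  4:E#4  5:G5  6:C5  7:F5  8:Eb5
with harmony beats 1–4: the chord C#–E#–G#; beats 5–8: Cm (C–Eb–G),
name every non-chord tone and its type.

The harmony at that moment is C# major triad (C#, E#, G#); D5 is not a chord tone.
It is approached by step up from C#5 and left by leap down to E#4.
Step in, leap out — an escape tone.
The harmony at that moment is C minor triad (C, Eb, G); F5 is not a chord tone.
It is approached by leap up from C5 and left by step down to Eb5.
Leap in, step out — an appoggiatura.

D5 (beat 3) — escape tone; F5 (beat 7) — appoggiatura.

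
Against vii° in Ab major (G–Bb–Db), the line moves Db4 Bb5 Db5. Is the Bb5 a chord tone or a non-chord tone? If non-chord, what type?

Chord tone (the third of G diminished triad).

G diminished triad contains G, Bb, Db; Bb is the third, so it is a chord tone.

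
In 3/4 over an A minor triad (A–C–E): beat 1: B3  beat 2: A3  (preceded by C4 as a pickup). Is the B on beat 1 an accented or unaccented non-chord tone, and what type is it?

Accented passing tone.

The harmony at that moment is A minor triad (A, C, E); B3 is not a chord tone.
It is approached by step down from C4 and left by step down to A3.
Step in, step out in the same direction — a passing tone.
It falls on the downbeat, so it is accented.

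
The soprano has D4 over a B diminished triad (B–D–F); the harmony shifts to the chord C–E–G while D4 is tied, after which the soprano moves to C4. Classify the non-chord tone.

The harmony at that moment is C major triad (C, E, G); D4 is not a chord tone.
It is held over (the same pitch as the preceding D4) and left by step down to C4.
Held over from the previous chord and resolving down by step — a suspension.

D4 is a suspension.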